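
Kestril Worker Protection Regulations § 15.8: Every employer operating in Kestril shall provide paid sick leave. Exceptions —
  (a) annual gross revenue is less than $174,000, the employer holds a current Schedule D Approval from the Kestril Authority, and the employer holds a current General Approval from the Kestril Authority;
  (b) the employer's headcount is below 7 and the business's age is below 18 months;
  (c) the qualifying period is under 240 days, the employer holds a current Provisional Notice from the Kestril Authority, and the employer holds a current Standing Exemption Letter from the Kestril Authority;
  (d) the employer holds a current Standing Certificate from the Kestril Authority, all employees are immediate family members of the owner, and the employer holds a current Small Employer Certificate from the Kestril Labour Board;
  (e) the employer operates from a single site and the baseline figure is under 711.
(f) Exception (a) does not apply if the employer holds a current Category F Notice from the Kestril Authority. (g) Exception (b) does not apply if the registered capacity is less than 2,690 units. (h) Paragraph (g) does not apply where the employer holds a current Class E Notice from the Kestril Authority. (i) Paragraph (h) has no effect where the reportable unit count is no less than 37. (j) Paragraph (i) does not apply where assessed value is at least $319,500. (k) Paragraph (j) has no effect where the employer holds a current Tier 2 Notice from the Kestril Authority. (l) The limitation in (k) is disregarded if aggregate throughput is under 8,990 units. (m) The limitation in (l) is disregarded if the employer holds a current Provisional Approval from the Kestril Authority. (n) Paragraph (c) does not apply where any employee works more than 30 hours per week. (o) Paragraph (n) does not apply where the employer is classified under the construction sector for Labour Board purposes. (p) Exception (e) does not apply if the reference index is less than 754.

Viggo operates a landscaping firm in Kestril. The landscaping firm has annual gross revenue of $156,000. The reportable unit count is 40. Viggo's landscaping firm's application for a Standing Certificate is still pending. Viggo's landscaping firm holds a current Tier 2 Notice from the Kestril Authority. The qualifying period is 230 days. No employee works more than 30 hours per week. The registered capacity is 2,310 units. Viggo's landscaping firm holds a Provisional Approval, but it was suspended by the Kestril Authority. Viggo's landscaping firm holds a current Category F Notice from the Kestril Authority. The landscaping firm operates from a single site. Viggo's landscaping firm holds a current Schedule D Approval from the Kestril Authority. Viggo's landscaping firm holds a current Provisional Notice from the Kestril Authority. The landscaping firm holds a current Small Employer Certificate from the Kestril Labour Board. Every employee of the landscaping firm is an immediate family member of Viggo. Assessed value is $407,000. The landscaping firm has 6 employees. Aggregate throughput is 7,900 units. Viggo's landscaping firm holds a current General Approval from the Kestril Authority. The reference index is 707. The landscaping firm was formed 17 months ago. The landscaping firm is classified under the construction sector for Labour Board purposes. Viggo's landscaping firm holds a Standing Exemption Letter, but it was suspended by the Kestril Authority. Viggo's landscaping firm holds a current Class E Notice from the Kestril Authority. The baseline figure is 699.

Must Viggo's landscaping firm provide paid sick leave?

All of (a)'s requirements are met (annual gross revenue is $156,000, less than the $174,000 limit; a current Schedule D Approval is held; a current General Approval is held). But: (f) operates against (a): a current Category F Notice is held. So (a) is unavailable.
Exception (b)'s conditions are all satisfied: the employer's headcount is 6, below the 7 limit; the business's age is 17 months, below the 18 months limit. As to paragraphs (g)–(m): (g) would limit (b) — the registered capacity is 2,310 units, less than the 2,690 units limit — but (h) sets (g) aside: (h) operates against (g): a current Class E Notice is held. (i) applies (the reportable unit count is 40, meeting the 37 threshold), but is overridden by (j): (j) operates against (i): assessed value is $407,000, meeting the $319,500 threshold. (k) is engaged (a current Tier 2 Notice is held), but is overridden by (l): (l) is triggered — aggregate throughput is 7,900 units, under the 8,990 units limit. (m) is not triggered (there is no Provisional Approval in force), so (l) stands. (b) remains available.
Exception (c) fails — the Standing Exemption Letter is not current.
Exception (d) does not apply: there is no Standing Certificate in force.
Exception (e)'s conditions are all satisfied: the employer operates from a single site; the baseline figure is 699, under the 711 limit. But: (p) is engaged — the reference index is 707, less than the 754 limit. So (e) is unavailable.

No — exception (b) applies; Viggo's landscaping firm is not required to provide paid sick leave.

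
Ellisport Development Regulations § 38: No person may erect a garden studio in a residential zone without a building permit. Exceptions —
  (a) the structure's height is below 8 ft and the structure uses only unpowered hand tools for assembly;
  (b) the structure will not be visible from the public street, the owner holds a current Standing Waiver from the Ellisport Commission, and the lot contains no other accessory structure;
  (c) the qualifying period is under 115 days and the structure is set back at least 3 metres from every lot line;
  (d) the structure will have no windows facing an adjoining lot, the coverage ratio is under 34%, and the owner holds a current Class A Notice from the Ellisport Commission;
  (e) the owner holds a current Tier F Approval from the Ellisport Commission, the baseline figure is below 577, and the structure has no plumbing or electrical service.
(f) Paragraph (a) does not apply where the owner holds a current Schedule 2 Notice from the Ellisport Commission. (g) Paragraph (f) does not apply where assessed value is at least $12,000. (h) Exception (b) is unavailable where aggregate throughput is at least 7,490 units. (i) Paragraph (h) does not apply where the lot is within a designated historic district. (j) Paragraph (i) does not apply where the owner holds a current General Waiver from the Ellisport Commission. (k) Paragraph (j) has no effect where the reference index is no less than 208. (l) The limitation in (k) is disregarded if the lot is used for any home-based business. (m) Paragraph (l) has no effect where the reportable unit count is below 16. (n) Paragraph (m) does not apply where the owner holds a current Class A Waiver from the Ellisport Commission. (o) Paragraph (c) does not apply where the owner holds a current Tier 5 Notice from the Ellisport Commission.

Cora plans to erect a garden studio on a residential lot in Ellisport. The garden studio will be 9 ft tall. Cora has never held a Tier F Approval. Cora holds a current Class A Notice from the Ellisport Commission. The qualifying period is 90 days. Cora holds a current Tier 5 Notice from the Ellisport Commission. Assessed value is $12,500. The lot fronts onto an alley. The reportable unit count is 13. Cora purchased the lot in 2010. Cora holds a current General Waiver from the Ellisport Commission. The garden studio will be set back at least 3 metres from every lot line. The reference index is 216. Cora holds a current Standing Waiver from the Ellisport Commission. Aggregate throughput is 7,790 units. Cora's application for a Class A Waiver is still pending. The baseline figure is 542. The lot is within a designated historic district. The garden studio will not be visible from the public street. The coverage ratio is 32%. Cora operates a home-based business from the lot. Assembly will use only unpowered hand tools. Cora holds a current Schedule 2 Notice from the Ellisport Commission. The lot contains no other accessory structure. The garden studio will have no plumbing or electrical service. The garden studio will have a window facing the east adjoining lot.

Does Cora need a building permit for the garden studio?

Exception (a) requires that the structure's height is below 8 ft; but the structure's height is 9 ft, not below 8 ft, so (a) is unavailable.
All of (b)'s requirements are met (the structure will not be visible from the street; a current Standing Waiver is held; the lot has no other accessory structure). Under paragraphs (h)–(n): (h) is triggered (aggregate throughput is 7,790 units, meeting the 7,490 units threshold), but is set aside by (i): (i) applies — the lot is in a historic district. (j) operates (a current General Waiver is held), but yields to (k): (k) applies — the reference index is 216, meeting the 208 threshold. (l) would limit (k) — a home-based business operates on the lot — but (m) sets (l) aside: (m) operates — the reportable unit count is 13, below the 16 limit. (n), which would lift (m), is not engaged — there is no Class A Waiver in force. (b) remains available.
All of (c)'s requirements are met (the qualifying period is 90 days, under the 115 days limit; the setback is at least 3 m on every side). But: (o) is triggered — a current Tier 5 Notice is held. (c) is therefore removed.
Exception (d) requires that the structure will have no windows facing an adjoining lot; but a window faces an adjoining lot, so (d) is unavailable.
Exception (e) requires that the owner holds a current Tier F Approval from the Ellisport Commission; but there is no Tier F Approval in force, so (e) is unavailable.

No — exception (b) applies; Cora does not need a building permit.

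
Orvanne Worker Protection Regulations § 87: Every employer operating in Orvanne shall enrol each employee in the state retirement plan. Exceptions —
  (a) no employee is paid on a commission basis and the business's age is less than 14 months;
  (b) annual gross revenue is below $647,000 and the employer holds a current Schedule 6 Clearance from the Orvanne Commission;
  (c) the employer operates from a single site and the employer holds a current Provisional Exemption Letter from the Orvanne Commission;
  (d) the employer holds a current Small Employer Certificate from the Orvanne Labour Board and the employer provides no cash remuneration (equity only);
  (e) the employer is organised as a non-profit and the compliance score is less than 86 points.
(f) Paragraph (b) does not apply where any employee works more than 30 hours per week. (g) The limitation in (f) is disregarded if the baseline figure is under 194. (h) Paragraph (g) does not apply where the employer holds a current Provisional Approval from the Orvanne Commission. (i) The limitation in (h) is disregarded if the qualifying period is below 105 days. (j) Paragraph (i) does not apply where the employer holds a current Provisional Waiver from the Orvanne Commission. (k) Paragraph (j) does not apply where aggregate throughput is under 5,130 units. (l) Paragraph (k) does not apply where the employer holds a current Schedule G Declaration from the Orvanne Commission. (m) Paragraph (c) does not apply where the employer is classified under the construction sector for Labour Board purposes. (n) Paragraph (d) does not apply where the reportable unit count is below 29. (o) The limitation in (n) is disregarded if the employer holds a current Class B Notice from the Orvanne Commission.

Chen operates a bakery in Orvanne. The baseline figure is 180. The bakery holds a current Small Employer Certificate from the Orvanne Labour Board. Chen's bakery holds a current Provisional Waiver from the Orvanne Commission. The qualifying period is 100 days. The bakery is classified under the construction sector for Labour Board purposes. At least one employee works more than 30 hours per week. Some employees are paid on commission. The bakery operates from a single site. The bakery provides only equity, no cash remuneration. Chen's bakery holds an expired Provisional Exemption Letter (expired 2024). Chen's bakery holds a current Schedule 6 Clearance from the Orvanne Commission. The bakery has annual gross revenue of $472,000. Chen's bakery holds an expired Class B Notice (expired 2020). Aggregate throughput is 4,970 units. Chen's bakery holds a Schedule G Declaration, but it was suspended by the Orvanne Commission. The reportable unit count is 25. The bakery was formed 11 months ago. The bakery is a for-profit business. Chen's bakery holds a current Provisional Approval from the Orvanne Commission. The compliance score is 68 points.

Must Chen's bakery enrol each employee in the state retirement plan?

Exception (a) requires that no employee is paid on a commission basis; but some employees are paid on commission, so (a) is unavailable.
Exception (b) is satisfied on its face — annual gross revenue is $472,000, below the $647,000 limit; a current Schedule 6 Clearance is held. As to paragraphs (f)–(l): (f) would limit (b) — at least one employee exceeds 30 hours/week — but (g) sets (f) aside: (g) is engaged — the baseline figure is 180, under the 194 limit. (h) is triggered (a current Provisional Approval is held), but is set aside by (i): (i) operates — the qualifying period is 100 days, below the 105 days limit. (j) would limit (i) — a current Provisional Waiver is held — but (k) sets (j) aside: (k) operates against (j): aggregate throughput is 4,970 units, under the 5,130 units limit. (l), which would lift (k), is not engaged — no current Schedule G Declaration is held. Exception (b) stands.
Exception (c) fails — the Provisional Exemption Letter is not current.
Exception (d): a current Small Employer Certificate is held; remuneration is equity-only — every condition holds. However, paragraphs (n)–(o) must be considered: (n) operates against (d): the reportable unit count is 25, below the 29 limit. (o) does not operate here (the Class B Notice is not current), so (n) stands. So (d) is unavailable.
Exception (e) does not apply: the employer is for-profit.

No — exception (b) applies; Chen's bakery is not required to enrol each employee in the state retirement plan.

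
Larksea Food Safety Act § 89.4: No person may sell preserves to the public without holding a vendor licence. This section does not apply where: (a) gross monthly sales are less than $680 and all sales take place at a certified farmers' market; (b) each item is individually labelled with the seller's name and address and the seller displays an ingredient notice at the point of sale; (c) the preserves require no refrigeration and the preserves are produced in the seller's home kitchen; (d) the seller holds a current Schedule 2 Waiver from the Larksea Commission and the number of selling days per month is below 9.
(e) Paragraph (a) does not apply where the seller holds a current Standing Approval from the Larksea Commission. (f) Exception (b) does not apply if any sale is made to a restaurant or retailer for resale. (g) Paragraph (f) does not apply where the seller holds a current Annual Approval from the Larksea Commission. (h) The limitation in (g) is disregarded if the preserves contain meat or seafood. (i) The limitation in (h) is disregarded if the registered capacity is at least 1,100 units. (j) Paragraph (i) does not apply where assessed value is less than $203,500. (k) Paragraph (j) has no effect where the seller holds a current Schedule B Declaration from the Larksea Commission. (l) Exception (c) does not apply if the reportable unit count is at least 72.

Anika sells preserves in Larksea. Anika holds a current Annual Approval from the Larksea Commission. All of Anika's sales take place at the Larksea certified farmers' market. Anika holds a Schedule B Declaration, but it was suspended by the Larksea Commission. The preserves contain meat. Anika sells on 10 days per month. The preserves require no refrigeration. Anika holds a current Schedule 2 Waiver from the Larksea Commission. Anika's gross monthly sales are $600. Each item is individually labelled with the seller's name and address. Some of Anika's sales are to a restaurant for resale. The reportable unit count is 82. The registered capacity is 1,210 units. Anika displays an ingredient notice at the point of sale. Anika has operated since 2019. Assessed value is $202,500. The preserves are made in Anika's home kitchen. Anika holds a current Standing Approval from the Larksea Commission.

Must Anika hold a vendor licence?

Yes — Anika must hold a vendor licence.

All of (a)'s requirements are met (gross monthly sales are $600, less than the $680 limit; all sales are at a certified farmers' market). Turning to paragraph (e): (e) operates against (a): a current Standing Approval is held. (a) is therefore removed.
All of (b)'s requirements are met (items are individually labelled; an ingredient notice is displayed). But applying paragraphs (f)–(k): (f) operates against (b): some sales are to a restaurant for resale. (g) is engaged (a current Annual Approval is held), but is overridden by (h): (h) applies — the preserves contain meat. (i) would limit (h) — the registered capacity is 1,210 units, meeting the 1,100 units threshold — but (j) sets (i) aside: (j) is engaged — assessed value is $202,500, less than the $203,500 limit. (k) does not operate here (there is no Schedule B Declaration in force), so (j) stands. (b) is therefore removed.
Exception (c)'s conditions are all satisfied: the preserves are shelf-stable; the preserves are home-kitchen produced. But applying paragraph (l): (l) operates against (c): the reportable unit count is 82, meeting the 72 threshold. Exception (c) does not apply.
Exception (d) does not apply: the number of selling days per month is 10, not below 9.
No exception applies. The general rule governs.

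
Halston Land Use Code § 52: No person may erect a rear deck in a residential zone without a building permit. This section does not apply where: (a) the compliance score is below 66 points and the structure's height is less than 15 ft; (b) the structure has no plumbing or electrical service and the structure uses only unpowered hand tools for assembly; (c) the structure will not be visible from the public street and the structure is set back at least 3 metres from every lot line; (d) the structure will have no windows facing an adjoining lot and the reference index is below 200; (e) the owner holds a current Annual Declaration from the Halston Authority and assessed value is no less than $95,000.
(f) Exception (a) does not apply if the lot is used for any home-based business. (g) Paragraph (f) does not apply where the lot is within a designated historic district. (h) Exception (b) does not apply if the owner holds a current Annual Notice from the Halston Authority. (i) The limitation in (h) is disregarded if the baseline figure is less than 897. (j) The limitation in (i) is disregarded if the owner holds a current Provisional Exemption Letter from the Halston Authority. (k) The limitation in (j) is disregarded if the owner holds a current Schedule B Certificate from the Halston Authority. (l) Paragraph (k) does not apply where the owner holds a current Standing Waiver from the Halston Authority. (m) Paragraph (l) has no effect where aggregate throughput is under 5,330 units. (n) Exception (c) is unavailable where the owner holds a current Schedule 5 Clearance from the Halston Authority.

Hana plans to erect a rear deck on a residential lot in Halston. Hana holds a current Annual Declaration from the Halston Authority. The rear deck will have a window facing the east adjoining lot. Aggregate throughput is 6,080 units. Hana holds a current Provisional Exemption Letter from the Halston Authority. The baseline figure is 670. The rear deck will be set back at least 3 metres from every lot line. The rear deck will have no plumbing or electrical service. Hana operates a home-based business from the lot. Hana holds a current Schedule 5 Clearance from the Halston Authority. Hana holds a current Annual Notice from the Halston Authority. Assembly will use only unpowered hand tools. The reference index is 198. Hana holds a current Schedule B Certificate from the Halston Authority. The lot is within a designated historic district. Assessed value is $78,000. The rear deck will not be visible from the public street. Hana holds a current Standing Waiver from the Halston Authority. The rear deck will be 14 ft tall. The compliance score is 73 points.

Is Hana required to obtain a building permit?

Exception (a) requires that the compliance score is below 66 points; but the compliance score is 73 points, not below 66 points, so (a) is unavailable.
Exception (b): there is no plumbing or electrical service; assembly uses only hand tools — every condition holds. But applying paragraphs (h)–(m): (h) operates — a current Annual Notice is held. (i) would limit (h) — the baseline figure is 670, less than the 897 limit — but (j) sets (i) aside: (j) operates against (i): a current Provisional Exemption Letter is held. (k) would limit (j) — a current Schedule B Certificate is held — but (l) sets (k) aside: (l) operates against (k): a current Standing Waiver is held. (m), which would lift (l), does not operate here — aggregate throughput is 6,080 units, not under 5,330 units. (b) is therefore removed.
All of (c)'s requirements are met (the structure will not be visible from the street; the setback is at least 3 m on every side). But: (n) operates against (c): a current Schedule 5 Clearance is held. So (c) is unavailable.
Exception (d) fails — a window faces an adjoining lot.
Exception (e) fails — assessed value is $78,000, short of $95,000.
No exception applies. The general rule governs.

Yes — Hana must obtain a building permit.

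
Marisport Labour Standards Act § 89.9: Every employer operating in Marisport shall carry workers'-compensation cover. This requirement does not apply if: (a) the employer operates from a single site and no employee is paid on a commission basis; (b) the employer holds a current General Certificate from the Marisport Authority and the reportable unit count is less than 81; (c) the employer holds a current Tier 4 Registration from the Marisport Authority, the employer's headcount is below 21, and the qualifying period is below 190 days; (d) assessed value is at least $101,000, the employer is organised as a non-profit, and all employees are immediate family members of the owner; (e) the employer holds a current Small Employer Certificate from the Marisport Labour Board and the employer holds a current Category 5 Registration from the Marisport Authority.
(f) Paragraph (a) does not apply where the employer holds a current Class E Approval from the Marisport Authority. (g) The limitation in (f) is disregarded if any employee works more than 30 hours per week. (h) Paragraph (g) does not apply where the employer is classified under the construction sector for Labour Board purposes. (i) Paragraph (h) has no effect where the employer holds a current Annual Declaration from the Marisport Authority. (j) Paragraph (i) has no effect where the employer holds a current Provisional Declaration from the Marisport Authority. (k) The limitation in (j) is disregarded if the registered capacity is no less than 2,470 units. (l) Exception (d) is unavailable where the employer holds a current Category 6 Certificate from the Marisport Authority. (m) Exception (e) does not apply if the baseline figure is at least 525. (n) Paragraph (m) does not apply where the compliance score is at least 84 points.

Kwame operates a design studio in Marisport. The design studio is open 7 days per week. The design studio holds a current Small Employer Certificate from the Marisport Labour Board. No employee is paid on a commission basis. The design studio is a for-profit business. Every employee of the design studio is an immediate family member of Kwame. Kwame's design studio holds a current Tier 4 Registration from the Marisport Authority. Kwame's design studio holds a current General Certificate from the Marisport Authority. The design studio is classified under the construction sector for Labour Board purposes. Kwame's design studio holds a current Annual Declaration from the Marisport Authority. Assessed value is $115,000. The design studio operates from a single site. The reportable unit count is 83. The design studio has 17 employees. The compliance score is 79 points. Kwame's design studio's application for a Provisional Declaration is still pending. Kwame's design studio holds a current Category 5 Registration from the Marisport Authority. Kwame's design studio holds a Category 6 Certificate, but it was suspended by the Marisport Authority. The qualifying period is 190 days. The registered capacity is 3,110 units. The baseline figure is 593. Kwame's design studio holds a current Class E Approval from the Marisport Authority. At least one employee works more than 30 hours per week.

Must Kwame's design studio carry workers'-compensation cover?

No — exception (a) applies; Kwame's design studio is not required to carry workers'-compensation cover.

Exception (a) is satisfied on its face — the employer operates from a single site; no employee is paid on commission. Under paragraphs (f)–(k): (f) would limit (a) — a current Class E Approval is held — but (g) sets (f) aside: (g) operates against (f): at least one employee exceeds 30 hours/week. (h) would limit (g) — the design studio is classified under the construction sector — but (i) sets (h) aside: (i) operates against (h): a current Annual Declaration is held. (j), which would lift (i), is inapplicable — there is no Provisional Declaration in force. So (a) applies.
Exception (b) fails — the reportable unit count is 83, not less than 81.
Exception (c) does not apply: the qualifying period is 190 days, not below 190 days.
Exception (d) requires that the employer is organised as a non-profit; but the employer is for-profit, so (d) is unavailable.
Exception (e)'s conditions are all satisfied: a current Small Employer Certificate is held; a current Category 5 Registration is held. But: (m) operates against (e): the baseline figure is 593, meeting the 525 threshold. (n), which would lift (m), does not operate here — the compliance score is 79 points, short of 84 points. Exception (e) does not apply.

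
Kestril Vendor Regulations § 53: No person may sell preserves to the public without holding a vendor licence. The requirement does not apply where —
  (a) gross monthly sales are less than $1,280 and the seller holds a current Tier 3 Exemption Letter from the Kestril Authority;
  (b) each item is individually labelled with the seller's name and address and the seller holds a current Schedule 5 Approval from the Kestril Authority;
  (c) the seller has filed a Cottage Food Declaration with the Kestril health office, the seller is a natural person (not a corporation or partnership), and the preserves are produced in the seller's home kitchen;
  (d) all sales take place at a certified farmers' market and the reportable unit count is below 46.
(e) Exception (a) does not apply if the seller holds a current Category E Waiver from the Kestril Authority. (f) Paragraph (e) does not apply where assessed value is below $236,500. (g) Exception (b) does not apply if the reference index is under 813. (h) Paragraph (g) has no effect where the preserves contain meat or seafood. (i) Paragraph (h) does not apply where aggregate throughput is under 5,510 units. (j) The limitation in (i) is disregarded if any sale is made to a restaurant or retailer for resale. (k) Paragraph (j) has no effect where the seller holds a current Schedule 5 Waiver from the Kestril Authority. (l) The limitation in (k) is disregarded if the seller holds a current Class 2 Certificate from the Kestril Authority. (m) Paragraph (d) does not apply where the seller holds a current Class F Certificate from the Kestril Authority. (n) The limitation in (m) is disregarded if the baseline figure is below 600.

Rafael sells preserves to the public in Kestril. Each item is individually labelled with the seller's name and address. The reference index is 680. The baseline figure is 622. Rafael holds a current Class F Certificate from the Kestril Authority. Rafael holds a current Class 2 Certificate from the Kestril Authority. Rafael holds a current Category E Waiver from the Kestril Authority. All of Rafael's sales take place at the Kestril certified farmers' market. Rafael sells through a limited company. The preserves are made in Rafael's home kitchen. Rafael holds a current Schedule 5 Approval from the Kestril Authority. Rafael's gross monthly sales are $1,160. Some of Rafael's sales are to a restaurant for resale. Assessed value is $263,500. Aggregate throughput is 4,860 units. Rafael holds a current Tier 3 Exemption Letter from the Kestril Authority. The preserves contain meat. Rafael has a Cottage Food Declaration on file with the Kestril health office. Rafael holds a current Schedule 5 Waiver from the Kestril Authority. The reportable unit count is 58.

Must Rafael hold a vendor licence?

Exception (a) is satisfied on its face — gross monthly sales are $1,160, less than the $1,280 limit; a current Tier 3 Exemption Letter is held. Turning to paragraphs (e)–(f): (e) is triggered — a current Category E Waiver is held. (f), which would lift (e), is not engaged — assessed value is $263,500, not below $236,500. (a) is therefore removed.
Exception (b): items are individually labelled; a current Schedule 5 Approval is held — every condition holds. As to paragraphs (g)–(l): (g) would limit (b) — the reference index is 680, under the 813 limit — but (h) sets (g) aside: (h) is triggered — the preserves contain meat. (i) would limit (h) — aggregate throughput is 4,860 units, under the 5,510 units limit — but (j) sets (i) aside: (j) operates — some sales are to a restaurant for resale. (k) is engaged (a current Schedule 5 Waiver is held), but is set aside by (l): (l) operates against (k): a current Class 2 Certificate is held. So (b) applies.
Exception (c) fails — the seller operates through a limited company.
Exception (d) does not apply: the reportable unit count is 58, not below 46.

No — exception (b) applies; Rafael is not required to hold a vendor licence.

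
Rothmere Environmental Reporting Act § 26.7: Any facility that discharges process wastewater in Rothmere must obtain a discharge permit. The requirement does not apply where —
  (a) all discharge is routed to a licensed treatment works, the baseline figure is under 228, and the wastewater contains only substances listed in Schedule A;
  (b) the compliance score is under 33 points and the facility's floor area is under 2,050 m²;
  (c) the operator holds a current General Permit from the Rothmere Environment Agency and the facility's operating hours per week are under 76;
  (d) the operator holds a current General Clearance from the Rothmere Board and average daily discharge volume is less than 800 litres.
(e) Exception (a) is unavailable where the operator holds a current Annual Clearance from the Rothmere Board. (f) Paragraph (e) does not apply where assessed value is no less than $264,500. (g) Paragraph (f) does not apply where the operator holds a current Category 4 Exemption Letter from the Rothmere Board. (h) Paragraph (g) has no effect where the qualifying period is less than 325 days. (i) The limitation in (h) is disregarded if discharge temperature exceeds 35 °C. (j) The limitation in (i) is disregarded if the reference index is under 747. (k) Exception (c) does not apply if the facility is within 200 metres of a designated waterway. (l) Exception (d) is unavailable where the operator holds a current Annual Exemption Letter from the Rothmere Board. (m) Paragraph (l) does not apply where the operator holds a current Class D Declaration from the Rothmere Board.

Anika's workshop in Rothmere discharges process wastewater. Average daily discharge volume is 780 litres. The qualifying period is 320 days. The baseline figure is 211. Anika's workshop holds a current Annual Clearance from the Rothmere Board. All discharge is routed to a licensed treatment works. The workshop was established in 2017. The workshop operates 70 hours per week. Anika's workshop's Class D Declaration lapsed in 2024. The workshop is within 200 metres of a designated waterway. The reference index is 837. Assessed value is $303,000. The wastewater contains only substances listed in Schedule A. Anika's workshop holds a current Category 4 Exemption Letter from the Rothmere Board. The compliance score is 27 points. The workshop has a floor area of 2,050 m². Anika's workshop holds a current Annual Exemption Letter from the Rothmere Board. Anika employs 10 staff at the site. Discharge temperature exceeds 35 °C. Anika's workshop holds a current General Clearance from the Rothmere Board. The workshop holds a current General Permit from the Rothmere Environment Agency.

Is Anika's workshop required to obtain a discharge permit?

Yes — Anika's workshop must obtain a discharge permit.

Exception (a)'s conditions are all satisfied: discharge is routed to a licensed treatment works; the baseline figure is 211, under the 228 limit; the wastewater is Schedule-A-only. But applying paragraphs (e)–(j): (e) operates — a current Annual Clearance is held. (f) would limit (e) — assessed value is $303,000, meeting the $264,500 threshold — but (g) sets (f) aside: (g) applies — a current Category 4 Exemption Letter is held. (h) is engaged (the qualifying period is 320 days, less than the 325 days limit), but yields to (i): (i) operates against (h): discharge temperature exceeds 35 °C. (j) is inapplicable (the reference index is 837, not under 747), so (i) stands. (a) is therefore removed.
Exception (b) requires that the facility's floor area is under 2,050 m²; but the facility's floor area is 2,050 m², not under 2,050 m², so (b) is unavailable.
Exception (c): a current General Permit is held; the facility's operating hours per week are 70, under the 76 limit — every condition holds. But applying paragraph (k): (k) applies — the workshop is within 200 m of a designated waterway. So (c) is unavailable.
All of (d)'s requirements are met (a current General Clearance is held; average daily discharge volume is 780 litres, less than the 800 litres limit). But: (l) operates against (d): a current Annual Exemption Letter is held. (m), which would lift (l), is not triggered — there is no Class D Declaration in force. (d) is therefore removed.
No exception applies. The general rule governs.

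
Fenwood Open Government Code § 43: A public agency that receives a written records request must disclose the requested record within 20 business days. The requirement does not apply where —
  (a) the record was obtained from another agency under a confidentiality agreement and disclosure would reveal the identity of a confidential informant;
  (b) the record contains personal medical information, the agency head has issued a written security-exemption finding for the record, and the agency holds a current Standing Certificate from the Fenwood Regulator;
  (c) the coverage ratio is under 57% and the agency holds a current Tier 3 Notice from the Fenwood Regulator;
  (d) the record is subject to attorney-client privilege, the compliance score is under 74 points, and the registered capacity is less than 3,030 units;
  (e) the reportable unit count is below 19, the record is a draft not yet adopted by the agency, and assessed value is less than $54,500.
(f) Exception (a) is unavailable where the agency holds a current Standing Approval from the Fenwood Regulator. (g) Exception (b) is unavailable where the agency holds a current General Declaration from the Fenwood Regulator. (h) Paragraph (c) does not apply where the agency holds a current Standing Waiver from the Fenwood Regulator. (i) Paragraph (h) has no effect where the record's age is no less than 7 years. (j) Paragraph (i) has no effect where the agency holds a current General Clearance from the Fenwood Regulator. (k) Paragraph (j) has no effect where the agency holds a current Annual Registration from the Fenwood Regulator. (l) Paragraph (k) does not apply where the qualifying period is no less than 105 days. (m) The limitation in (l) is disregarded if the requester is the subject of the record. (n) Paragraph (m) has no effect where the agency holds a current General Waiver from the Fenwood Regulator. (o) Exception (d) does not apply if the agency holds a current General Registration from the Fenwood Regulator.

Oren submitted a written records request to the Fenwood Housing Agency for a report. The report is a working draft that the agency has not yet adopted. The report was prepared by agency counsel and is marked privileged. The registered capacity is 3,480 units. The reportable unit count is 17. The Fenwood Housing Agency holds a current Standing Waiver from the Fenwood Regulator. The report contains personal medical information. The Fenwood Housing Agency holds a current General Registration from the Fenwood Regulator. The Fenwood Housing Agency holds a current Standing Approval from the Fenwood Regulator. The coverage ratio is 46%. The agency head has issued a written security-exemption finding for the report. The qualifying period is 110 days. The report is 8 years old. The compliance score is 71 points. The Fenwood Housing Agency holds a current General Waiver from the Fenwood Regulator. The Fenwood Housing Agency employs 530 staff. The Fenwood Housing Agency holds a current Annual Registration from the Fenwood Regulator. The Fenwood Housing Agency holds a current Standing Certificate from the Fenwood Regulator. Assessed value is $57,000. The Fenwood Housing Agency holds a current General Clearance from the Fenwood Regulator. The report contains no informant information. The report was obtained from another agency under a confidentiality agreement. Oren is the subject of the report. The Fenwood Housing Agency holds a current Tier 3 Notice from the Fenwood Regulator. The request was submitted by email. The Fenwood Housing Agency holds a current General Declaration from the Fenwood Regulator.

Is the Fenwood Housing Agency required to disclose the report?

Yes — the Fenwood Housing Agency must disclose the report.

Exception (a) requires that disclosure would reveal the identity of a confidential informant; but the report contains no informant information, so (a) is unavailable.
Exception (b)'s conditions are all satisfied: the report contains personal medical information; a written security-exemption finding has been issued; a current Standing Certificate is held. But: (g) is triggered — a current General Declaration is held. Exception (b) does not apply.
Exception (c) is satisfied on its face — the coverage ratio is 46%, under the 57% limit; a current Tier 3 Notice is held. But applying paragraphs (h)–(n): (h) is triggered — a current Standing Waiver is held. (i) applies (the record's age is 8 years, meeting the 7 years threshold), but yields to (j): (j) operates against (i): a current General Clearance is held. (k) is triggered (a current Annual Registration is held), but is set aside by (l): (l) operates against (k): the qualifying period is 110 days, meeting the 105 days threshold. (m) is triggered (Oren is the subject of the report), but is overridden by (n): (n) operates against (m): a current General Waiver is held. So (c) is unavailable.
Exception (d) requires that the registered capacity is less than 3,030 units; but the registered capacity is 3,480 units, not less than 3,030 units, so (d) is unavailable.
Exception (e) requires that assessed value is less than $54,500; but assessed value is $57,000, not less than $54,500, so (e) is unavailable.
No exception is made out. the Fenwood Housing Agency falls within the general rule.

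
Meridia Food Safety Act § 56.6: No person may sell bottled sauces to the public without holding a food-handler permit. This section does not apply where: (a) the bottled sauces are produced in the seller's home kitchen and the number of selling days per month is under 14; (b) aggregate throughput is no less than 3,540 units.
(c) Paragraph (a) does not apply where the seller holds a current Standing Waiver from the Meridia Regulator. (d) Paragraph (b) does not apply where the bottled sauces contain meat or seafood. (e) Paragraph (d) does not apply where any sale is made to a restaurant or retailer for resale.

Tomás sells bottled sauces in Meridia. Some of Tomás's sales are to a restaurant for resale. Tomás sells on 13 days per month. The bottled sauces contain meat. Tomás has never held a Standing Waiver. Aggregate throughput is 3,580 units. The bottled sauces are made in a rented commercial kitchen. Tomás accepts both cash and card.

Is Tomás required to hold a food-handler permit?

No — exception (b) applies; Tomás is not required to hold a food-handler permit.

Exception (a) does not apply: the bottled sauces are made in a commercial kitchen, not a home kitchen.
All of (b)'s requirements are met (aggregate throughput is 3,580 units, meeting the 3,540 units threshold). Under paragraphs (d)–(e): (d) is engaged (the bottled sauces contain meat), but yields to (e): (e) operates against (d): some sales are to a restaurant for resale. So (b) applies.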